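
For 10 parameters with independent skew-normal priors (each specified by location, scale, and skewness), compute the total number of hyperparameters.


A skew-normal prior has 3 hyperparameters per parameter.
Total = 10 * 3 = 30

30


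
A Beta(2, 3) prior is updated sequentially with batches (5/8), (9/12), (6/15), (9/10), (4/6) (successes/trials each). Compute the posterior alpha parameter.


Sequential conjugate updating is equivalent to a single batch update.
Total successes across all batches = 33
alpha_posterior = alpha_prior + total_successes = 2 + 33
= 35

35


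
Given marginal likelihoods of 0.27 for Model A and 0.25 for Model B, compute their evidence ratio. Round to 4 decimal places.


Ratio = ML(A) / ML(B) = 0.27/0.25
= 1.08

1.08


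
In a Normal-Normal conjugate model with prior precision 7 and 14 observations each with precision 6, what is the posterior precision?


Posterior precision = prior precision + n * observation precision
= 7 + 14 * 6
= 7 + 84 = 91

91


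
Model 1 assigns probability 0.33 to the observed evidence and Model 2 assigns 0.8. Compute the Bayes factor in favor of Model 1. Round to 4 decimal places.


BF = P(data|M1) / P(data|M2)
= 0.33 / 0.8 = 0.4125

0.4125


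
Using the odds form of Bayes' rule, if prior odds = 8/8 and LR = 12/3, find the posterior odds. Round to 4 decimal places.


Bayes' rule in odds form: posterior odds = prior odds * LR
= (8 * 12) / (8 * 3)
= 96/24 = 4.0

4.0


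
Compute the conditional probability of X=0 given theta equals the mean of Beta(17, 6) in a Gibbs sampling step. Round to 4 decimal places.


Mean of Beta(17, 6) = 0.7391
P(X=0 | theta=0.7391) = 0.2609

0.2609


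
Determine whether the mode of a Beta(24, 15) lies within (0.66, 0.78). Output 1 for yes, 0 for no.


First find the mode: (a-1)/(a+b-2) = 0.6216
Is 0.6216 in (0.66, 0.78)? 0

0


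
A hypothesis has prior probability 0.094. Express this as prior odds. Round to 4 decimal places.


Odds = P(H) / P(not H) = 0.094 / 0.906
= 0.1038

0.1038


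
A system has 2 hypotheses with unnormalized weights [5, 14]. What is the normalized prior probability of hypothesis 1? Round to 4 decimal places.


The normalized prior is the weight divided by the total.
Total weight = 19
P(H1) = 5 / 19 = 0.2632

0.2632


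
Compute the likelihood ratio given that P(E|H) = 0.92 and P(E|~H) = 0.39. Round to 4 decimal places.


LR = P(E|H) / P(E|~H)
= 0.92 / 0.39 = 2.359

2.359


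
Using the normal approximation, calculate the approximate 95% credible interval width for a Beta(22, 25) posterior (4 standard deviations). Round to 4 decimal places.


Var(Beta) = 22*25/(47^2 * 48) = 0.0052
SD = 0.072
Width ~ 4*SD = 0.2881

0.2881


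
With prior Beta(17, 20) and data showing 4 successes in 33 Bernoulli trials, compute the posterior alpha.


Conjugate update: alpha_posterior = alpha_prior + k
= 17 + 4 = 21

21


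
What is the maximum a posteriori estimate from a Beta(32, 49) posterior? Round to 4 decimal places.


The MAP estimate equals the mode of the distribution.
Mode of Beta(a,b) = (a-1)/(a+b-2)
= 31/79
= 0.3924

0.3924


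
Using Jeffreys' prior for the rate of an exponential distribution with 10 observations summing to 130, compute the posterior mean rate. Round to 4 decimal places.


Jeffreys' prior leads to posterior Gamma(10, 130).
Mean = 10/130 = 0.0769

0.0769


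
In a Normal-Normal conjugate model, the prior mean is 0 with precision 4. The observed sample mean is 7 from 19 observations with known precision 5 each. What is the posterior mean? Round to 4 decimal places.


Posterior precision = tau0 + n*tau = 4 + 19*5 = 99
Posterior mean = (tau0*mu0 + n*tau*xbar) / posterior_precision
= (4*0 + 19*5*7) / 99
= 665 / 99 = 6.7172

6.7172


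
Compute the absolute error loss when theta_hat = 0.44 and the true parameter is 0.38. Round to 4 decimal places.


L = |theta_hat - theta_true|
= |0.44 - 0.38| = 0.06

0.06


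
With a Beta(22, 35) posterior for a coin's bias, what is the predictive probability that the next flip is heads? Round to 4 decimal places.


The predictive probability equals the posterior mean.
P(next = heads) = alpha / (alpha + beta)
= 22 / 57 = 0.386

0.386


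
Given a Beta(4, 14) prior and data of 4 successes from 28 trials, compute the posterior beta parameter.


Number of failures = 28 - 4 = 24
Posterior beta = 14 + 24 = 38

38


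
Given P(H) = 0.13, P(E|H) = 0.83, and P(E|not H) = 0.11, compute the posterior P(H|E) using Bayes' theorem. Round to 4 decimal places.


By Bayes' theorem: P(H|E) = P(E|H)*P(H) / P(E)
P(E) = P(E|H)*P(H) + P(E|not H)*P(not H)
P(E) = 0.83*0.13 + 0.11*0.87 = 0.2036
P(H|E) = 0.83*0.13 / 0.2036 = 0.53

0.53


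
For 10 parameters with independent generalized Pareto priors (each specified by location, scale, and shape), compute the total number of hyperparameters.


A generalized Pareto prior has 3 hyperparameters per parameter.
Total = 10 * 3 = 30

30


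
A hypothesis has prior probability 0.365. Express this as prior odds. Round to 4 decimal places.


Odds = P(H) / P(not H) = 0.365 / 0.635
= 0.5748

0.5748


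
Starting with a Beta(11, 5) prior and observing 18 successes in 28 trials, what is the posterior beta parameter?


Posterior beta = prior beta + failures
Failures = 28 - 18 = 10
beta_post = 5 + 10 = 15

15


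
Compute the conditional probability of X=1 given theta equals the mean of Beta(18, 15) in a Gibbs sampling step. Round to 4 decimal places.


Mean of Beta(18, 15) = 0.5455
P(X=1 | theta=0.5455) = 0.5455

0.5455


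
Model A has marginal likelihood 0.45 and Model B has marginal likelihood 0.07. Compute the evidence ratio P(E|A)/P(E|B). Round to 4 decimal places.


Evidence ratio = P(E|A) / P(E|B)
= 0.45 / 0.07
= 6.4286

6.4286


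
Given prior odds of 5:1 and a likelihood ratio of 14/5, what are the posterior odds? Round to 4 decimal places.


Posterior odds = prior odds * LR
Prior odds = 5/1 = 5.0
LR = 14/5 = 2.8
Posterior odds = 5.0 * 2.8 = 14.0

14.0


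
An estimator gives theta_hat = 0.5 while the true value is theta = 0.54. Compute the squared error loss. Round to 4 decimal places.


The squared error loss is (theta_hat - theta)^2
= (0.5 - 0.54)^2
= (-0.04)^2 = 0.0016

0.0016


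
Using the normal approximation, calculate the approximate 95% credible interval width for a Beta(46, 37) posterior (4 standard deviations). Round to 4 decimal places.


Var(Beta) = 46*37/(83^2 * 84) = 0.0029
SD = 0.0542
Width ~ 4*SD = 0.2169

0.2169


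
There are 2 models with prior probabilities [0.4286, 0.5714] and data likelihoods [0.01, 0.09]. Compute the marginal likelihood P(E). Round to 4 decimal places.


P(E) = sum over models of P(M_i) * P(E|M_i)
= 0.4286*0.01 + 0.5714*0.09
= 0.0557

0.0557


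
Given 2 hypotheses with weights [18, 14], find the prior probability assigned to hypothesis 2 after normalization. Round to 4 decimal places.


To normalize, divide each weight by the sum of all weights.
Sum = 32
Prior(H2) = 14/32 = 0.4375

0.4375


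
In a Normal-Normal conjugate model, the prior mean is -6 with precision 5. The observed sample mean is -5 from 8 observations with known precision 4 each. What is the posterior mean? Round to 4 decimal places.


Posterior precision = tau0 + n*tau = 5 + 8*4 = 37
Posterior mean = (tau0*mu0 + n*tau*xbar) / posterior_precision
= (5*-6 + 8*4*-5) / 37
= -190 / 37 = -5.1351

-5.1351


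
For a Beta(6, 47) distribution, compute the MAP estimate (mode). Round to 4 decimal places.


MAP = mode = (a-1)/(a+b-2)
= (6-1)/(6+47-2)
= 5/51 = 0.098

0.098


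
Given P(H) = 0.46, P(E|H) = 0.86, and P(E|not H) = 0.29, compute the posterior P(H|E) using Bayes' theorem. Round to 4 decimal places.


By Bayes' theorem: P(H|E) = P(E|H)*P(H) / P(E)
P(E) = P(E|H)*P(H) + P(E|not H)*P(not H)
P(E) = 0.86*0.46 + 0.29*0.54 = 0.5522
P(H|E) = 0.86*0.46 / 0.5522 = 0.7164

0.7164


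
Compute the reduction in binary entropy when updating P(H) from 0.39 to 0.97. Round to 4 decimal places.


H_before = -p*log2(p) - (1-p)*log2(1-p) for p=0.39: 0.9648
H_after for p=0.97: 0.1944
Reduction = 0.9648 - 0.1944 = 0.7704

0.7704


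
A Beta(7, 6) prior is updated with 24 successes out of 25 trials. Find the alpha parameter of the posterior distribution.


In the Beta-Binomial conjugate update:
alpha_post = alpha_prior + successes
= 7 + 24
= 31

31


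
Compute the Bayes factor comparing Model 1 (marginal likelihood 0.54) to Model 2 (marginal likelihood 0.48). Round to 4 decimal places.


BF12 = marginal likelihood of M1 / marginal likelihood of M2
= 0.54/0.48
= 1.125

1.125


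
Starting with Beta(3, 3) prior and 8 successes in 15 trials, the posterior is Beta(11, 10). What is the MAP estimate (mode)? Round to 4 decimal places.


The mode of Beta(a, b) when a > 1 and b > 1 is (a-1)/(a+b-2)
= (11 - 1) / (11 + 10 - 2)
= 10 / 19
= 0.5263

0.5263


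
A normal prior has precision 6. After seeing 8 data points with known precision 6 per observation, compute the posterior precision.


In the conjugate normal model, precisions add:
tau_posterior = tau_prior + n * tau_data
= 6 + 8*6 = 54

54


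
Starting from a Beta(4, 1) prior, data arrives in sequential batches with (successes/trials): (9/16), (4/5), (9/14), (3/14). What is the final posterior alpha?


In sequential Bayesian updating, we sum all successes.
Total successes = 25
Final alpha = 4 + 25 = 29

29


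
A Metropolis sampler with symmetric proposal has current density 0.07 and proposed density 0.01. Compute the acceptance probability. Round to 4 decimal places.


For symmetric proposals, acceptance = min(1, pi(x*)/pi(x))
= min(1, 0.01/0.07)
= min(1, 0.1429) = 0.1429

0.1429


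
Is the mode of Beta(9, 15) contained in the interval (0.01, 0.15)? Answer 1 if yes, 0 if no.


Mode = (a-1)/(a+b-2) = 8/22 = 0.3636
Interval: (0.01, 0.15)
Contains mode? 0

0


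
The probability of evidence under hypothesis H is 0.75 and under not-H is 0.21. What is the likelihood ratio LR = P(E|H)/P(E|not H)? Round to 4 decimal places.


LR = 0.75 / 0.21
= 3.5714

3.5714


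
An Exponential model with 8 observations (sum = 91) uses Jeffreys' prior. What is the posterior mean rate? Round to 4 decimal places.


Posterior Gamma(8, 91)
E[lambda] = 8/91 = 0.0879

0.0879


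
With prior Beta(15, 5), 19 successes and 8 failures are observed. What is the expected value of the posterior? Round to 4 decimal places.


Posterior = Beta(34, 13)
E[theta] = alpha/(alpha+beta)
= 34/47 = 0.7234

0.7234


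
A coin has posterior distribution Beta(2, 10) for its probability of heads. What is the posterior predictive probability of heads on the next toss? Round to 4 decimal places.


Posterior predictive = E[theta] = alpha/(alpha+beta)
= 2/12
= 0.1667

0.1667


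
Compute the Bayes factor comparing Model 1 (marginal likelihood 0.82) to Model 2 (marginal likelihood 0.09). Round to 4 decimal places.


BF12 = marginal likelihood of M1 / marginal likelihood of M2
= 0.82/0.09
= 9.1111

9.1111


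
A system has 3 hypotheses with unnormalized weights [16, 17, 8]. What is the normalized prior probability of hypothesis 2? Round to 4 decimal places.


The normalized prior is the weight divided by the total.
Total weight = 41
P(H2) = 17 / 41 = 0.4146

0.4146


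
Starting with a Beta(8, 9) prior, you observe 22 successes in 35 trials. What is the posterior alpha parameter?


For a Beta-Binomial conjugate model:
Posterior alpha = prior alpha + number of successes
= 8 + 22 = 30

30


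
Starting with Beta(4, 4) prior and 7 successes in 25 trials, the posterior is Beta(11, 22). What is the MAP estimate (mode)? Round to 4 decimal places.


The mode of Beta(a, b) when a > 1 and b > 1 is (a-1)/(a+b-2)
= (11 - 1) / (11 + 22 - 2)
= 10 / 31
= 0.3226

0.3226


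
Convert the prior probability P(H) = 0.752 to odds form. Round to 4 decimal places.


P(not H) = 1 - 0.752 = 0.248
Odds = 0.752 / 0.248 = 3.0323

3.0323


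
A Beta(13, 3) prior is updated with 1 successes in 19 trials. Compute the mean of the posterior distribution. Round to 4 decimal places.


After update: Beta(14, 21)
Mean = 14 / (14 + 21) = 14 / 35
= 0.4

0.4


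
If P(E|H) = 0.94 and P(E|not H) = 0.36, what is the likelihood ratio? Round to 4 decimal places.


Likelihood ratio = P(E|H) / P(E|not H)
= 0.94 / 0.36
= 2.6111

2.6111


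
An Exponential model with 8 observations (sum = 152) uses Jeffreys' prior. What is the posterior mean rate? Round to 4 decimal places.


Posterior Gamma(8, 152)
E[lambda] = 8/152 = 0.0526

0.0526


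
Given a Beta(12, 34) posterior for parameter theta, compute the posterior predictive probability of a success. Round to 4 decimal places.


For a Beta-Bernoulli model, the predictive probability is the mean:
P(success) = 12/(12+34) = 12/46 = 0.2609

0.2609


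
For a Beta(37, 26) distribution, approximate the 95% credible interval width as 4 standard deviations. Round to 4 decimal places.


Variance of Beta(a,b) = ab / ((a+b)^2 * (a+b+1))
= 37*26 / ((63)^2 * 64)
= 0.0038
SD = sqrt(0.0038) = 0.0615
Width = 4 * SD = 0.2462

0.2462


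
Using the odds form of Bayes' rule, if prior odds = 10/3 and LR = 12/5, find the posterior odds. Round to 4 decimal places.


Bayes' rule in odds form: posterior odds = prior odds * LR
= (10 * 12) / (3 * 5)
= 120/15 = 8.0

8.0


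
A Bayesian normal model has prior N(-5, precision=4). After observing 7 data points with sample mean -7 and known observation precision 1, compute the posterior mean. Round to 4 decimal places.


Posterior mean = (prior_precision * prior_mean + n * data_precision * data_mean) / (prior_precision + n * data_precision)
Numerator = 4*-5 + 7*1*-7 = -69
Denominator = 4 + 7*1 = 11
Posterior mean = -6.2727

-6.2727


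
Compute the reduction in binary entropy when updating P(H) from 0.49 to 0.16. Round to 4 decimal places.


H_before = -p*log2(p) - (1-p)*log2(1-p) for p=0.49: 0.9997
H_after for p=0.16: 0.6343
Reduction = 0.9997 - 0.6343 = 0.3654

0.3654


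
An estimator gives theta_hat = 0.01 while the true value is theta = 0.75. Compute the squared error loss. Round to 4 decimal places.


The squared error loss is (theta_hat - theta)^2
= (0.01 - 0.75)^2
= (-0.74)^2 = 0.5476

0.5476


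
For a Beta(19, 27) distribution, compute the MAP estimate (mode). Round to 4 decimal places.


MAP = mode = (a-1)/(a+b-2)
= (19-1)/(19+27-2)
= 18/44 = 0.4091

0.4091


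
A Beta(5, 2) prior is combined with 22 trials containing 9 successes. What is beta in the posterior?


In conjugate updating:
beta_posterior = beta_prior + (n - k)
= 2 + (22 - 9)
= 2 + 13 = 15

15


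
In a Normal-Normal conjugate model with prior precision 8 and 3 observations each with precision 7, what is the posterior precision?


Posterior precision = prior precision + n * observation precision
= 8 + 3 * 7
= 8 + 21 = 29

29


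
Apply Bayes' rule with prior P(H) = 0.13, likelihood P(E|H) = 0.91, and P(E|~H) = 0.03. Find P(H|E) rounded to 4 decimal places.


Step 1: Compute marginal P(E) = P(E|H)P(H) + P(E|~H)P(~H)
= 0.91*0.13 + 0.03*0.87 = 0.1444
Step 2: P(H|E) = P(E|H)P(H)/P(E) = 0.1183/0.1444
= 0.8193

0.8193


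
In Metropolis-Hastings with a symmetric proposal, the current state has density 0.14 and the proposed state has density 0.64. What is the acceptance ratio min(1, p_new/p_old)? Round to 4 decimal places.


Ratio = p_new / p_old = 0.64 / 0.14 = 4.5714
Acceptance = min(1, 4.5714) = 1.0

1.0


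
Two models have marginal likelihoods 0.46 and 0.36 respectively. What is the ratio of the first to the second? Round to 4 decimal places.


Evidence ratio = 0.46 / 0.36
= 1.2778

1.2778


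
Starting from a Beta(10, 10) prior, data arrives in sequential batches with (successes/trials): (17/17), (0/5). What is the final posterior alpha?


In sequential Bayesian updating, we sum all successes.
Total successes = 17
Final alpha = 10 + 17 = 27

27


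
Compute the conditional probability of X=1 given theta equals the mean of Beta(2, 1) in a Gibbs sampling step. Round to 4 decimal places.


Mean of Beta(2, 1) = 0.6667
P(X=1 | theta=0.6667) = 0.6667

0.6667


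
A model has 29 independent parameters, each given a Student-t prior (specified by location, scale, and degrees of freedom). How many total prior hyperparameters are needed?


Each Student-t prior needs 3 hyperparameters (location, scale, and degrees of freedom).
Total = 3 * 29 = 87

87


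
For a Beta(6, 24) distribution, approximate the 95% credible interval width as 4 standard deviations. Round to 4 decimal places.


Variance of Beta(a,b) = ab / ((a+b)^2 * (a+b+1))
= 6*24 / ((30)^2 * 31)
= 0.0052
SD = sqrt(0.0052) = 0.0718
Width = 4 * SD = 0.2874

0.2874


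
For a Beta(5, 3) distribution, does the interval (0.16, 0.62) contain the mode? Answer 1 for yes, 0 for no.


Mode of Beta(a,b) = (a-1)/(a+b-2)
= (5-1)/(5+3-2) = 0.6667
Check: 0.16 <= 0.6667 <= 0.62?
Result: 0

0


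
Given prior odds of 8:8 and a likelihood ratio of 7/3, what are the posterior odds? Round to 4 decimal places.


Posterior odds = prior odds * LR
Prior odds = 8/8 = 1.0
LR = 7/3 = 2.3333
Posterior odds = 1.0 * 2.3333 = 2.3333

2.3333


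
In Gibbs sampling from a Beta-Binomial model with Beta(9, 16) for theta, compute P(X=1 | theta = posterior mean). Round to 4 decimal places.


Posterior mean = alpha/(alpha+beta) = 9/25 = 0.36
P(X=1|theta=mean) = theta = 0.36

0.36


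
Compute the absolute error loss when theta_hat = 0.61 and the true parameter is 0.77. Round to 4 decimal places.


L = |theta_hat - theta_true|
= |0.61 - 0.77| = 0.16

0.16


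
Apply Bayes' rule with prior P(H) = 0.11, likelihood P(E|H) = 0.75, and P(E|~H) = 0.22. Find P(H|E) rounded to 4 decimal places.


Step 1: Compute marginal P(E) = P(E|H)P(H) + P(E|~H)P(~H)
= 0.75*0.11 + 0.22*0.89 = 0.2783
Step 2: P(H|E) = P(E|H)P(H)/P(E) = 0.0825/0.2783
= 0.2964

0.2964


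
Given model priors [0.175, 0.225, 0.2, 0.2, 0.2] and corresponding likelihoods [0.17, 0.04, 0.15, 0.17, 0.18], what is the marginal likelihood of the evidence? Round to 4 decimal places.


P(E) = sum_i P(M_i) P(E|M_i)
= 0.0297 + 0.009 + 0.03 + 0.034 + 0.036
= 0.1387

0.1387


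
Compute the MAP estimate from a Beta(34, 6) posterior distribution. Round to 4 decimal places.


MAP = mode of Beta distribution
= (alpha - 1)/(alpha + beta - 2)
= (34-1)/(34+6-2)
= 33/38 = 0.8684

0.8684


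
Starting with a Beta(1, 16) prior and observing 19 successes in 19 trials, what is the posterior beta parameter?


Posterior beta = prior beta + failures
Failures = 19 - 19 = 0
beta_post = 16 + 0 = 16

16


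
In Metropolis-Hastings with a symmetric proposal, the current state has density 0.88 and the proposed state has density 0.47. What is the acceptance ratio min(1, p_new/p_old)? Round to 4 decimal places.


Ratio = p_new / p_old = 0.47 / 0.88 = 0.5341
Acceptance = min(1, 0.5341) = 0.5341

0.5341


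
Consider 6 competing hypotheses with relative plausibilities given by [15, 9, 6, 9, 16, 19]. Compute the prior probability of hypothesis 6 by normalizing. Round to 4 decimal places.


Sum of weights = 15 + 9 + 6 + 9 + 16 + 19 = 74
Normalized prior for H6 = 19 / 74
= 0.2568

0.2568


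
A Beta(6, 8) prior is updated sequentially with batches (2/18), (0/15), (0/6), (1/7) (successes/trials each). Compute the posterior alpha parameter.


Sequential conjugate updating is equivalent to a single batch update.
Total successes across all batches = 3
alpha_posterior = alpha_prior + total_successes = 6 + 3
= 9

9


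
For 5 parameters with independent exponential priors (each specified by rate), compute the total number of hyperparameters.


A exponential prior has 1 hyperparameter per parameter.
Total = 5 * 1 = 5

5


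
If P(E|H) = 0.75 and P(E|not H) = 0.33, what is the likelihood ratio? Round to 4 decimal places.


Likelihood ratio = P(E|H) / P(E|not H)
= 0.75 / 0.33
= 2.2727

2.2727


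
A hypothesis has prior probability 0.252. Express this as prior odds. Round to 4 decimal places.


Odds = P(H) / P(not H) = 0.252 / 0.748
= 0.3369

0.3369


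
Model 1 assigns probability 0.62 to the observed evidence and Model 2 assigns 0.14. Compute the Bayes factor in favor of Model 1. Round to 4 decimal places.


BF = P(data|M1) / P(data|M2)
= 0.62 / 0.14 = 4.4286

4.4286


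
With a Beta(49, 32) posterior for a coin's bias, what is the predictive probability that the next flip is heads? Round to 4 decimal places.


The predictive probability equals the posterior mean.
P(next = heads) = alpha / (alpha + beta)
= 49 / 81 = 0.6049

0.6049


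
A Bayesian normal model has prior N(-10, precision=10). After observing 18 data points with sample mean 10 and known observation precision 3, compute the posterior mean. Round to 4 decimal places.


Posterior mean = (prior_precision * prior_mean + n * data_precision * data_mean) / (prior_precision + n * data_precision)
Numerator = 10*-10 + 18*3*10 = 440
Denominator = 10 + 18*3 = 64
Posterior mean = 6.875

6.875


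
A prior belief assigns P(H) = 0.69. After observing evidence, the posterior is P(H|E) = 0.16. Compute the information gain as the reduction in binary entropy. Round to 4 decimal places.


H(prior) = -0.69*log2(0.69) - 0.31*log2(0.31)
= 0.8932
H(post) = -0.16*log2(0.16) - 0.84*log2(0.84)
= 0.6343
IG = 0.8932 - 0.6343 = 0.2589

0.2589


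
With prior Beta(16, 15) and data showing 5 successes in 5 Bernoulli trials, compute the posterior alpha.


Conjugate update: alpha_posterior = alpha_prior + k
= 16 + 5 = 21

21


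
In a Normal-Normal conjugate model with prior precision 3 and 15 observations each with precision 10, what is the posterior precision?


Posterior precision = prior precision + n * observation precision
= 3 + 15 * 10
= 3 + 150 = 153

153


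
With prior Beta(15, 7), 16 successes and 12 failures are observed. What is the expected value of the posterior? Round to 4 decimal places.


Posterior = Beta(31, 19)
E[theta] = alpha/(alpha+beta)
= 31/50 = 0.62

0.62


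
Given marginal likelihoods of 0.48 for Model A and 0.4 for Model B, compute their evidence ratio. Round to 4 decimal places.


Ratio = ML(A) / ML(B) = 0.48/0.4
= 1.2

1.2


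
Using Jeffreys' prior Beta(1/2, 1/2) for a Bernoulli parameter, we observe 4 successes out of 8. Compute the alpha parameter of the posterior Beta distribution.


Conjugate update: Beta(0.5 + k, 0.5 + n - k).
k = 4, n - k = 4
Posterior alpha = 0.5 + k = 0.5 + 4 = 4.5

4.5


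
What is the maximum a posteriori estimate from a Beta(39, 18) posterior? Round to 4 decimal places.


The MAP estimate equals the mode of the distribution.
Mode of Beta(a,b) = (a-1)/(a+b-2)
= 38/55
= 0.6909

0.6909


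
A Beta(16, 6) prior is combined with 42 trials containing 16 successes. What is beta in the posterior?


In conjugate updating:
beta_posterior = beta_prior + (n - k)
= 6 + (42 - 16)
= 6 + 26 = 32

32


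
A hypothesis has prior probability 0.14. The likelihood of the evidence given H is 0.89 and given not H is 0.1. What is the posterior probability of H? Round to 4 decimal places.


Using Bayes' theorem:
P(E) = 0.14 * 0.89 + 0.86 * 0.1
P(E) = 0.2106
P(H|E) = (0.14 * 0.89) / 0.2106 = 0.5916

0.5916


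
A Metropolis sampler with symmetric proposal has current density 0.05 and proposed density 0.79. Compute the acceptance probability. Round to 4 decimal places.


For symmetric proposals, acceptance = min(1, pi(x*)/pi(x))
= min(1, 0.79/0.05)
= min(1, 15.8) = 1.0

1.0


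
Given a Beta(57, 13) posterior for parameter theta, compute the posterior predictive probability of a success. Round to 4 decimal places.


For a Beta-Bernoulli model, the predictive probability is the mean:
P(success) = 57/(57+13) = 57/70 = 0.8143

0.8143


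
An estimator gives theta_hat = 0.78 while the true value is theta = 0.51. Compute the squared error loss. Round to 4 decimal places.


The squared error loss is (theta_hat - theta)^2
= (0.78 - 0.51)^2
= (0.27)^2 = 0.0729

0.0729


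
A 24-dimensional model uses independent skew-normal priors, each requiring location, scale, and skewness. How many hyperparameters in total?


Per parameter: 3 (location, scale, and skewness).
Total = 24 * 3 = 72

72


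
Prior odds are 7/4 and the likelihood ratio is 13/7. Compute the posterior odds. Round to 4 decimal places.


Posterior odds = prior odds * likelihood ratio
= (7/4) * (13/7)
= 91 / 28
= 3.25

3.25


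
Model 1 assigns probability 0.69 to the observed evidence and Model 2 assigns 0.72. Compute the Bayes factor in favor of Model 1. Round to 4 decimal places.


BF = P(data|M1) / P(data|M2)
= 0.69 / 0.72 = 0.9583

0.9583


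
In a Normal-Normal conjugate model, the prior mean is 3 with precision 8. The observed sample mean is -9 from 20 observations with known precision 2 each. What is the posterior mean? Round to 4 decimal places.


Posterior precision = tau0 + n*tau = 8 + 20*2 = 48
Posterior mean = (tau0*mu0 + n*tau*xbar) / posterior_precision
= (8*3 + 20*2*-9) / 48
= -336 / 48 = -7.0

-7.0


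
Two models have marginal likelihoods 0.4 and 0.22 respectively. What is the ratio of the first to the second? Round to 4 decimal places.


Evidence ratio = 0.4 / 0.22
= 1.8182

1.8182


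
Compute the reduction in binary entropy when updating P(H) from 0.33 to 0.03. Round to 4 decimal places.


H_before = -p*log2(p) - (1-p)*log2(1-p) for p=0.33: 0.9149
H_after for p=0.03: 0.1944
Reduction = 0.9149 - 0.1944 = 0.7205

0.7205


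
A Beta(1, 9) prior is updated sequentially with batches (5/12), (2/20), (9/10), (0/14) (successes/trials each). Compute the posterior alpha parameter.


Sequential conjugate updating is equivalent to a single batch update.
Total successes across all batches = 16
alpha_posterior = alpha_prior + total_successes = 1 + 16
= 17

17


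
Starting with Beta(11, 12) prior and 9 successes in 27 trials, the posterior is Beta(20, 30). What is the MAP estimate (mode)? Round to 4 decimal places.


The mode of Beta(a, b) when a > 1 and b > 1 is (a-1)/(a+b-2)
= (20 - 1) / (20 + 30 - 2)
= 19 / 48
= 0.3958

0.3958


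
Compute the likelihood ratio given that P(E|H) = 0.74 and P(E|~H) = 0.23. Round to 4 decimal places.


LR = P(E|H) / P(E|~H)
= 0.74 / 0.23 = 3.2174

3.2174


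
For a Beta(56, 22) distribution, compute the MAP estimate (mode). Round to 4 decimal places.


MAP = mode = (a-1)/(a+b-2)
= (56-1)/(56+22-2)
= 55/76 = 0.7237

0.7237


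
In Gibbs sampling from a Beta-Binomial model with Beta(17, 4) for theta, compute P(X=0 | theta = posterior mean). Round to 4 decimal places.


Posterior mean = alpha/(alpha+beta) = 17/21 = 0.8095
P(X=0|theta=mean) = 1 - theta = 0.1905

0.1905


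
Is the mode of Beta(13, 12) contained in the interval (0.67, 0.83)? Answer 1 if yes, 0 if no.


Mode = (a-1)/(a+b-2) = 12/23 = 0.5217
Interval: (0.67, 0.83)
Contains mode? 0

0


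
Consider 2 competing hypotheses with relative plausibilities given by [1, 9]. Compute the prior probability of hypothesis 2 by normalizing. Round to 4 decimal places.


Sum of weights = 1 + 9 = 10
Normalized prior for H2 = 9 / 10
= 0.9

0.9


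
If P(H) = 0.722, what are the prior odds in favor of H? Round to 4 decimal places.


Prior odds = P(H) / (1 - P(H))
= 0.722 / 0.278
= 2.5971

2.5971


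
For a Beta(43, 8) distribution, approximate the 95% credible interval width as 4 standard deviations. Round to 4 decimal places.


Variance of Beta(a,b) = ab / ((a+b)^2 * (a+b+1))
= 43*8 / ((51)^2 * 52)
= 0.0025
SD = sqrt(0.0025) = 0.0504
Width = 4 * SD = 0.2017

0.2017


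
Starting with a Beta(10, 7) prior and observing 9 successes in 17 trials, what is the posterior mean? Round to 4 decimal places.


Posterior parameters: alpha = 10 + 9 = 19
beta = 7 + 8 = 15
Posterior mean = alpha / (alpha + beta) = 19 / 34
= 0.5588

0.5588


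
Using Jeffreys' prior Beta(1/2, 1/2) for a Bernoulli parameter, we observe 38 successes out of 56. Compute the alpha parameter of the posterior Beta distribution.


Conjugate update: Beta(0.5 + k, 0.5 + n - k).
k = 38, n - k = 18
Posterior alpha = 0.5 + k = 0.5 + 38 = 38.5

38.5


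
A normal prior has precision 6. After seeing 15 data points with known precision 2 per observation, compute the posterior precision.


In the conjugate normal model, precisions add:
tau_posterior = tau_prior + n * tau_data
= 6 + 15*2 = 36

36


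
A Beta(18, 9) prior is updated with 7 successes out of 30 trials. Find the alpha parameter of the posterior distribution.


In the Beta-Binomial conjugate update:
alpha_post = alpha_prior + successes
= 18 + 7
= 25

25


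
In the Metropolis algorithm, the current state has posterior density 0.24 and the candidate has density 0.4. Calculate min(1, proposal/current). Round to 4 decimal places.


Ratio = 0.4/0.24 = 1.6667
Acceptance probability = min(1, 1.6667)
= 1.0

1.0


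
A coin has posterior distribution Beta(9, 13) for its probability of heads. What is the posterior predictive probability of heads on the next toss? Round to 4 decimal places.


Posterior predictive = E[theta] = alpha/(alpha+beta)
= 9/22
= 0.4091

0.4091


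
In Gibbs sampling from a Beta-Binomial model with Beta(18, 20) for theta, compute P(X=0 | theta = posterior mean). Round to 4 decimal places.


Posterior mean = alpha/(alpha+beta) = 18/38 = 0.4737
P(X=0|theta=mean) = 1 - theta = 0.5263

0.5263


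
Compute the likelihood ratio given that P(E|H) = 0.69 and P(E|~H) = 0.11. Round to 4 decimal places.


LR = P(E|H) / P(E|~H)
= 0.69 / 0.11 = 6.2727

6.2727


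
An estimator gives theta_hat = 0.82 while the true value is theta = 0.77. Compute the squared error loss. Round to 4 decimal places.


The squared error loss is (theta_hat - theta)^2
= (0.82 - 0.77)^2
= (0.05)^2 = 0.0025

0.0025


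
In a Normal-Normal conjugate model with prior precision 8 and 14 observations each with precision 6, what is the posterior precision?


Posterior precision = prior precision + n * observation precision
= 8 + 14 * 6
= 8 + 84 = 92

92


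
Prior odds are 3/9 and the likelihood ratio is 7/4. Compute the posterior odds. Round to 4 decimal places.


Posterior odds = prior odds * likelihood ratio
= (3/9) * (7/4)
= 21 / 36
= 0.5833

0.5833


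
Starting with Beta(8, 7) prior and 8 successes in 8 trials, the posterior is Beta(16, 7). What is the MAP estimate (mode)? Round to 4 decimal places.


The mode of Beta(a, b) when a > 1 and b > 1 is (a-1)/(a+b-2)
= (16 - 1) / (16 + 7 - 2)
= 15 / 21
= 0.7143

0.7143


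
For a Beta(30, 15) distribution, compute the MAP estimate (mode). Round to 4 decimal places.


MAP = mode = (a-1)/(a+b-2)
= (30-1)/(30+15-2)
= 29/43 = 0.6744

0.6744


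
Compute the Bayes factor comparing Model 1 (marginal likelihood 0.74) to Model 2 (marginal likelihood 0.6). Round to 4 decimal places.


BF12 = marginal likelihood of M1 / marginal likelihood of M2
= 0.74/0.6
= 1.2333

1.2333


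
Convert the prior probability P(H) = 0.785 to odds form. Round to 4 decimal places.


P(not H) = 1 - 0.785 = 0.215
Odds = 0.785 / 0.215 = 3.6512

3.6512


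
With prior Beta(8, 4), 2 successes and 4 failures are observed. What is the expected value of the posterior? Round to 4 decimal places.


Posterior = Beta(10, 8)
E[theta] = alpha/(alpha+beta)
= 10/18 = 0.5556

0.5556


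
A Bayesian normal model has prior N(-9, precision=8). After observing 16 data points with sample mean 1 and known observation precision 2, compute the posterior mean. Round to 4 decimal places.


Posterior mean = (prior_precision * prior_mean + n * data_precision * data_mean) / (prior_precision + n * data_precision)
Numerator = 8*-9 + 16*2*1 = -40
Denominator = 8 + 16*2 = 40
Posterior mean = -1.0

-1.0


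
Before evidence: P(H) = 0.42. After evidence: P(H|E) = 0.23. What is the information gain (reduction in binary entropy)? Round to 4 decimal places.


Prior entropy = 0.9815
Posterior entropy = 0.778
Information gain = 0.9815 - 0.778 = 0.2034

0.2034


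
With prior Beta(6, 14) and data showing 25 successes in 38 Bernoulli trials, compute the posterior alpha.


Conjugate update: alpha_posterior = alpha_prior + k
= 6 + 25 = 31

31


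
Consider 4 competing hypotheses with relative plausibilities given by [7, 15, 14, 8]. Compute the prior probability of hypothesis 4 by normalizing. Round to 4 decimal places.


Sum of weights = 7 + 15 + 14 + 8 = 44
Normalized prior for H4 = 8 / 44
= 0.1818

0.1818


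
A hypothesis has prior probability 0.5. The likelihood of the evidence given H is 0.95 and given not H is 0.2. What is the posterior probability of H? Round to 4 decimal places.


Using Bayes' theorem:
P(E) = 0.5 * 0.95 + 0.5 * 0.2
P(E) = 0.575
P(H|E) = (0.5 * 0.95) / 0.575 = 0.8261

0.8261


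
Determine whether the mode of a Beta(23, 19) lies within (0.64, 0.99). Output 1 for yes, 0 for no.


First find the mode: (a-1)/(a+b-2) = 0.55
Is 0.55 in (0.64, 0.99)? 0

0


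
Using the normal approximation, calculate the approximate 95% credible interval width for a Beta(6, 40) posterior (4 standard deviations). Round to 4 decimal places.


Var(Beta) = 6*40/(46^2 * 47) = 0.0024
SD = 0.0491
Width ~ 4*SD = 0.1965

0.1965


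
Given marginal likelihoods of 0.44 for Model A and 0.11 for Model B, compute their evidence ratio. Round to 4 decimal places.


Ratio = ML(A) / ML(B) = 0.44/0.11
= 4.0

4.0


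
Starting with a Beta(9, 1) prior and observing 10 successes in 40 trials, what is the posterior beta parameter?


Posterior beta = prior beta + failures
Failures = 40 - 10 = 30
beta_post = 1 + 30 = 31

31


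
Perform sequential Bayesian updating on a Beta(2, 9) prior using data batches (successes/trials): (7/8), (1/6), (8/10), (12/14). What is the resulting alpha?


Accumulate successes: 28
Posterior alpha = prior alpha + sum of successes
= 2 + 28 = 30

30


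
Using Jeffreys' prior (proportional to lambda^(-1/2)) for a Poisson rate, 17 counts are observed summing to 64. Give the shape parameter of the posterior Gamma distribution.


Conjugate update: Gamma(prior_shape + S, prior_rate + n).
Prior shape = 0.5, prior rate = 0.
Posterior shape = 0.5 + S = 0.5 + 64 = 64.5

64.5


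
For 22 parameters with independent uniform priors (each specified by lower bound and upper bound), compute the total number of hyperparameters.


A uniform prior has 2 hyperparameters per parameter.
Total = 22 * 2 = 44

44


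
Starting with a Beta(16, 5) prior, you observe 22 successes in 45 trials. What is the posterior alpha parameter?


For a Beta-Binomial conjugate model:
Posterior alpha = prior alpha + number of successes
= 16 + 22 = 38

38


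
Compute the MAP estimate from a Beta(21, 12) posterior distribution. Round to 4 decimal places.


MAP = mode of Beta distribution
= (alpha - 1)/(alpha + beta - 2)
= (21-1)/(21+12-2)
= 20/31 = 0.6452

0.6452


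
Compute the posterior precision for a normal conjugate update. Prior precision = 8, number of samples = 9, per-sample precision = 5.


tau_post = tau_0 + n * tau
= 8 + 9 * 5 = 53

53


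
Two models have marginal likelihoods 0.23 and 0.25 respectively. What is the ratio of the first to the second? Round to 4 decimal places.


Evidence ratio = 0.23 / 0.25
= 0.92

0.92


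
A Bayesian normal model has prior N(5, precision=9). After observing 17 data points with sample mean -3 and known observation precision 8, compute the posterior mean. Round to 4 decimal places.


Posterior mean = (prior_precision * prior_mean + n * data_precision * data_mean) / (prior_precision + n * data_precision)
Numerator = 9*5 + 17*8*-3 = -363
Denominator = 9 + 17*8 = 145
Posterior mean = -2.5034

-2.5034


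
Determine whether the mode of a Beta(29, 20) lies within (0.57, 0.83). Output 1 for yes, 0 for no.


First find the mode: (a-1)/(a+b-2) = 0.5957
Is 0.5957 in (0.57, 0.83)? 1

1


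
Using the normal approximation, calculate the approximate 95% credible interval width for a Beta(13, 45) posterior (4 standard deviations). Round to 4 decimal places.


Var(Beta) = 13*45/(58^2 * 59) = 0.0029
SD = 0.0543
Width ~ 4*SD = 0.2172

0.2172


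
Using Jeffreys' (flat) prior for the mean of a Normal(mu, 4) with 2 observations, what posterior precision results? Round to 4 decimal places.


Flat prior means prior precision is 0.
Posterior precision = n / sigma^2 = 2/4 = 0.5

0.5


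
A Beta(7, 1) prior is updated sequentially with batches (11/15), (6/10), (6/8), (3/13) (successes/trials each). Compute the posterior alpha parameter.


Sequential conjugate updating is equivalent to a single batch update.
Total successes across all batches = 26
alpha_posterior = alpha_prior + total_successes = 7 + 26
= 33

33


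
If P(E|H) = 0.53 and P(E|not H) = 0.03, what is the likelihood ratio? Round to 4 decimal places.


Likelihood ratio = P(E|H) / P(E|not H)
= 0.53 / 0.03
= 17.6667

17.6667


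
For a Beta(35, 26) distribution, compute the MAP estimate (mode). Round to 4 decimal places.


MAP = mode = (a-1)/(a+b-2)
= (35-1)/(35+26-2)
= 34/59 = 0.5763

0.5763


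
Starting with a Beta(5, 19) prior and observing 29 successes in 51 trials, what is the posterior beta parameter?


Posterior beta = prior beta + failures
Failures = 51 - 29 = 22
beta_post = 19 + 22 = 41

41


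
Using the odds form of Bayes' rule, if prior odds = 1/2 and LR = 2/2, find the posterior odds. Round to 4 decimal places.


Bayes' rule in odds form: posterior odds = prior odds * LR
= (1 * 2) / (2 * 2)
= 2/4 = 0.5

0.5


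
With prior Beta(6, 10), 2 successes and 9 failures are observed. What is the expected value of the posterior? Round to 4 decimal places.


Posterior = Beta(8, 19)
E[theta] = alpha/(alpha+beta)
= 8/27 = 0.2963

0.2963


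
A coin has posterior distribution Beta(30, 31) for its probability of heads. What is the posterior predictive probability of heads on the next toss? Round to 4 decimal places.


Posterior predictive = E[theta] = alpha/(alpha+beta)
= 30/61
= 0.4918

0.4918


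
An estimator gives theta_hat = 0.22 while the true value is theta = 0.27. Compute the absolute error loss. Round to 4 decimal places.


The absolute error loss is |theta_hat - theta|
= |0.22 - 0.27|
= 0.05

0.05


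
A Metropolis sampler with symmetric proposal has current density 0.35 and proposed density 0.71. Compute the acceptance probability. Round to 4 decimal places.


For symmetric proposals, acceptance = min(1, pi(x*)/pi(x))
= min(1, 0.71/0.35)
= min(1, 2.0286) = 1.0

1.0


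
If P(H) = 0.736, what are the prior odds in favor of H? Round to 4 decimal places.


Prior odds = P(H) / (1 - P(H))
= 0.736 / 0.264
= 2.7879

2.7879


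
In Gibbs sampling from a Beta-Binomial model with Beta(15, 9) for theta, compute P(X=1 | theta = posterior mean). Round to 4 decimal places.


Posterior mean = alpha/(alpha+beta) = 15/24 = 0.625
P(X=1|theta=mean) = theta = 0.625

0.625


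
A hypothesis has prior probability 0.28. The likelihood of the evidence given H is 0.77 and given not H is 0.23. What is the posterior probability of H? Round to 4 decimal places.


Using Bayes' theorem:
P(E) = 0.28 * 0.77 + 0.72 * 0.23
P(E) = 0.3812
P(H|E) = (0.28 * 0.77) / 0.3812 = 0.5656

0.5656


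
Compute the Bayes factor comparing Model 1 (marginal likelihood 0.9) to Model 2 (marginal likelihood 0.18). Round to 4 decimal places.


BF12 = marginal likelihood of M1 / marginal likelihood of M2
= 0.9/0.18
= 5.0

5.0


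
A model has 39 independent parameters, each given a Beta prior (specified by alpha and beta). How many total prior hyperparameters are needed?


Each Beta prior needs 2 hyperparameters (alpha and beta).
Total = 2 * 39 = 78

78
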